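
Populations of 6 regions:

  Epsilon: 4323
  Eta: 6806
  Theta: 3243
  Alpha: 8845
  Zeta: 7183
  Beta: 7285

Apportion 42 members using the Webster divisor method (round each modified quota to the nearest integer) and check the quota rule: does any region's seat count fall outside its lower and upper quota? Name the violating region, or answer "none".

Standard quotas: Epsilon 4.818, Eta 7.585, Theta 3.614, Alpha 9.858, Zeta 8.005, Beta 8.119.
Webster allocation: Epsilon 5, Eta 7, Theta 4, Alpha 10, Zeta 8, Beta 8.
Every allocation lies between the lower and upper quota.

none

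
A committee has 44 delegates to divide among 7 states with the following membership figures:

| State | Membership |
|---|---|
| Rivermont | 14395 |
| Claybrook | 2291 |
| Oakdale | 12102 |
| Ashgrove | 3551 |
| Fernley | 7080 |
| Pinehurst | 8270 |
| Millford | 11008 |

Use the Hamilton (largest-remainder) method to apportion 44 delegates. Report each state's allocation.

Standard divisor: 58697 ÷ 44 ≈ 1334.023.
Standard quotas: Rivermont 10.7907, Claybrook 1.7174, Oakdale 9.0718, Ashgrove 2.6619, Fernley 5.3073, Pinehurst 6.1993, Millford 8.2517.
Lower quotas: Rivermont 10, Claybrook 1, Oakdale 9, Ashgrove 2, Fernley 5, Pinehurst 6, Millford 8 (sum 41, leaving 3 seats).
Remainders in descending order: Rivermont 0.7907, Claybrook 0.7174, Ashgrove 0.6619, Fernley 0.3073, Millford 0.2517, Pinehurst 0.1993, Oakdale 0.0718.
Largest remainders: Rivermont, Claybrook, Ashgrove receive the extra seats.

Rivermont=11; Claybrook=2; Oakdale=9; Ashgrove=3; Fernley=5; Pinehurst=6; Millford=8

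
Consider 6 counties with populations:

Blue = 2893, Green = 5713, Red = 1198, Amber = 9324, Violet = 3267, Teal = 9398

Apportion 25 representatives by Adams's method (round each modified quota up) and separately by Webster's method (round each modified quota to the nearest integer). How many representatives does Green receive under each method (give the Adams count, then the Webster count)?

Adams: Blue 3, Green 4, Red 1, Amber 7, Violet 3, Teal 7.
Webster: Blue 2, Green 5, Red 1, Amber 7, Violet 3, Teal 7.
Green gets 4 under Adams and 5 under Webster.

4 and 5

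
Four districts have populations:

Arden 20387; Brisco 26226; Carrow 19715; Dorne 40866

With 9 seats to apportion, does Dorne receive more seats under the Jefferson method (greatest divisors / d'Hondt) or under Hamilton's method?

Jefferson: Arden 2, Brisco 2, Carrow 1, Dorne 4.
Hamilton: Arden 2, Brisco 2, Carrow 2, Dorne 3.
Dorne gets 4 under Jefferson and 3 under Hamilton.

Jefferson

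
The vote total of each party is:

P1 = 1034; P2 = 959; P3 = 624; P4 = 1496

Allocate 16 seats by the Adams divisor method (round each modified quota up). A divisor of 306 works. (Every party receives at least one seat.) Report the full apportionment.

With modified divisor 306: modified quotas P1 3.379, P2 3.134, P3 2.039, P4 4.889.
Rounding up: P1 4, P2 4, P3 3, P4 5 (total 16).

P1=4, P2=4, P3=3, P4=5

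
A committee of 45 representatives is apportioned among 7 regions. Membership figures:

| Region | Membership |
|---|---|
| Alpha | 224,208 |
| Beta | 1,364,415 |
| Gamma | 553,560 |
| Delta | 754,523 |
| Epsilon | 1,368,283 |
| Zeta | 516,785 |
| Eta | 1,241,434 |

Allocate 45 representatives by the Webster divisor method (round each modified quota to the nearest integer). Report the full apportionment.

Standard divisor 6023208/45 ≈ 133849.067; standard quotas: Alpha 1.675, Beta 10.194, Gamma 4.136, Delta 5.637, Epsilon 10.223, Zeta 3.861, Eta 9.275.
Rounding to the nearest integer gives Alpha 2, Beta 10, Gamma 4, Delta 6, Epsilon 10, Zeta 4, Eta 9 — total 45, matching the house size, so no adjustment is needed.

Alpha 2, Beta 10, Gamma 4, Delta 6, Epsilon 10, Zeta 4, Eta 9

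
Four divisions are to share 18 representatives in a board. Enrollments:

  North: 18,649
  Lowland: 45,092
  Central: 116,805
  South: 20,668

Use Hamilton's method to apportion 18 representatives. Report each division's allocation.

Standard divisor: 201214 ÷ 18 ≈ 11178.556.
Standard quotas: North 1.6683, Lowland 4.0338, Central 10.4490, South 1.8489.
Lower quotas: North 1, Lowland 4, Central 10, South 1 (sum 16, leaving 2 seats).
Remainders in descending order: South 0.8489, North 0.6683, Central 0.4490, Lowland 0.0338.
Largest remainders: South, North receive the extra seats.

North 2, Lowland 4, Central 10, South 2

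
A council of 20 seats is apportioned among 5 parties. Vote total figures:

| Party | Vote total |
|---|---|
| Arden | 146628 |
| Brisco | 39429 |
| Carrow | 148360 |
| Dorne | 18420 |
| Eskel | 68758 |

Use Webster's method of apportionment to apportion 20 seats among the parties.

Arden=7, Brisco=2, Carrow=7, Dorne=1, Eskel=3

Standard divisor 421595/20 ≈ 21079.75; standard quotas: Arden 6.956, Brisco 1.870, Carrow 7.038, Dorne 0.874, Eskel 3.262.
Rounding to the nearest integer gives Arden 7, Brisco 2, Carrow 7, Dorne 1, Eskel 3 — total 20, matching the house size, so no adjustment is needed.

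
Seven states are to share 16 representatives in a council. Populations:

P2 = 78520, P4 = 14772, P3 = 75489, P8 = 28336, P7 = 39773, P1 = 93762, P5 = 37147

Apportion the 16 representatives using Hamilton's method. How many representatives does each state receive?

P2 3, P4 1, P3 3, P8 1, P7 2, P1 4, P5 2

Standard divisor: 367799 ÷ 16 ≈ 22987.438.
Standard quotas: P2 3.4158, P4 0.6426, P3 3.2839, P8 1.2327, P7 1.7302, P1 4.0788, P5 1.6160.
Lower quotas: P2 3, P4 0, P3 3, P8 1, P7 1, P1 4, P5 1 (sum 13, leaving 3 seats).
Remainders in descending order: P7 0.7302, P4 0.6426, P5 0.6160, P2 0.4158, P3 0.2839, P8 0.2327, P1 0.0788.
The surplus seats go to P7, P4, P5.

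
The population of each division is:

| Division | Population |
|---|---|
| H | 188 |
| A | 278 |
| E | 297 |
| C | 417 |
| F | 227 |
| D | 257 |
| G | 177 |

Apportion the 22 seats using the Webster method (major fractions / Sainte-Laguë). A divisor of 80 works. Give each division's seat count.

With modified divisor 80: modified quotas H 2.350, A 3.475, E 3.712, C 5.213, F 2.837, D 3.212, G 2.212.
Rounding to the nearest integer: H 2, A 3, E 4, C 5, F 3, D 3, G 2 (total 22).

H: 2, A: 3, E: 4, C: 5, F: 3, D: 3, G: 2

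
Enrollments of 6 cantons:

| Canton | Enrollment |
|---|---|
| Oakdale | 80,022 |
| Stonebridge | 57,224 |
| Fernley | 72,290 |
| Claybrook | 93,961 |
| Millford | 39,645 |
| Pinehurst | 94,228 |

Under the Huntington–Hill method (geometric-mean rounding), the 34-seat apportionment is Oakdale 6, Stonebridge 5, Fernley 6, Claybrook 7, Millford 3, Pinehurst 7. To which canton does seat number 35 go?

Pinehurst

Priority for the next seat is population ÷ (√(s·(s+1))).
Priorities: Oakdale 12347.663, Stonebridge 10447.625, Fernley 11154.589, Claybrook 12556.067, Millford 11444.526, Pinehurst 12591.746.
Highest priority: Pinehurst.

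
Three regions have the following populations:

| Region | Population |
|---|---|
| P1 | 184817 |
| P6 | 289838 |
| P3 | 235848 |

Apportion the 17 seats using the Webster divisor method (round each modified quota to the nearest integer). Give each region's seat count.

Standard divisor 710503/17 ≈ 41794.294; standard quotas: P1 4.422, P6 6.935, P3 5.643.
Rounding to the nearest integer gives P1 4, P6 7, P3 6 — total 17, matching the house size, so no adjustment is needed.

P1: 4; P6: 7; P3: 6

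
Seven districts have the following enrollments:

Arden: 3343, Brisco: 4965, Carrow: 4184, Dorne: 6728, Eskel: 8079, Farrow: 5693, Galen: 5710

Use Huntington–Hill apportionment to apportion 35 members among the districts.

Arden: 3; Brisco: 5; Carrow: 4; Dorne: 6; Eskel: 7; Farrow: 5; Galen: 5

With divisor 1095: modified quotas Arden 3.053, Brisco 4.534, Carrow 3.821, Dorne 6.144, Eskel 7.378, Farrow 5.199, Galen 5.215.
Geometric-mean thresholds: Arden √(3·4)=3.464, Brisco √(4·5)=4.472, Carrow √(3·4)=3.464, Dorne √(6·7)=6.481, Eskel √(7·8)=7.483, Farrow √(5·6)=5.477, Galen √(5·6)=5.477.
Each quota rounded against its threshold gives Arden 3, Brisco 5, Carrow 4, Dorne 6, Eskel 7, Farrow 5, Galen 5 (total 35).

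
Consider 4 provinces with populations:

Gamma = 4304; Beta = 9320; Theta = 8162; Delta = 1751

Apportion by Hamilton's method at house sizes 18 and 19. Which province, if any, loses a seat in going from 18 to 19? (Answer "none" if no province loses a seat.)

At 18 seats: Gamma 3, Beta 7, Theta 6, Delta 2.
At 19 seats: Gamma 3, Beta 8, Theta 7, Delta 1.
Delta drops from 2 to 1.

Delta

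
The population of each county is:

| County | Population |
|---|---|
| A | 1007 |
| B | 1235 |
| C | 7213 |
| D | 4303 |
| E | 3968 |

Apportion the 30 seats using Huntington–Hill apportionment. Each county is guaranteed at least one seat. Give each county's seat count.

A=2; B=2; C=12; D=7; E=7

With divisor 595: modified quotas A 1.692, B 2.076, C 12.123, D 7.232, E 6.669.
Geometric-mean thresholds: A √(1·2)=1.414, B √(2·3)=2.449, C √(12·13)=12.490, D √(7·8)=7.483, E √(6·7)=6.481.
Each quota rounded against its threshold gives A 2, B 2, C 12, D 7, E 7 (total 30).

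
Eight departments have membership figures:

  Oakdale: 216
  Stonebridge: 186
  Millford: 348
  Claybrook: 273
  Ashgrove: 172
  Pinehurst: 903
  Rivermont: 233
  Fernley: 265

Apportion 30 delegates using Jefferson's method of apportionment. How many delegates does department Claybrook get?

Standard divisor 2596/30 ≈ 86.533; standard quotas: Oakdale 2.496, Stonebridge 2.149, Millford 4.022, Claybrook 3.155, Ashgrove 1.988, Pinehurst 10.435, Rivermont 2.693, Fernley 3.062.
Rounding down gives 2, 2, 4, 3, 1, 10, 2, 3 = 27 seats, so the divisor must be adjusted.
With modified divisor 76: modified quotas Oakdale 2.842, Stonebridge 2.447, Millford 4.579, Claybrook 3.592, Ashgrove 2.263, Pinehurst 11.882, Rivermont 3.066, Fernley 3.487.
Rounding down: Oakdale 2, Stonebridge 2, Millford 4, Claybrook 3, Ashgrove 2, Pinehurst 11, Rivermont 3, Fernley 3 (total 30).
Claybrook receives 3.

3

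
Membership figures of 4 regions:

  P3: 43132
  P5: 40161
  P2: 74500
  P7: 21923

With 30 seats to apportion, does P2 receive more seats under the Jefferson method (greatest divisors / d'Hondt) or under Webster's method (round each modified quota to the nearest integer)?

Jefferson

Jefferson: P3 7, P5 7, P2 13, P7 3.
Webster: P3 7, P5 7, P2 12, P7 4.
P2 gets 13 under Jefferson and 12 under Webster.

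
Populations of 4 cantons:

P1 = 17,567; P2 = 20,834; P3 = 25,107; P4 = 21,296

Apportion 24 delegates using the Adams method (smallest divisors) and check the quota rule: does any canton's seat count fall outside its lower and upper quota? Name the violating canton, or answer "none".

none

Standard quotas: P1 4.972, P2 5.896, P3 7.105, P4 6.027.
Adams allocation: P1 5, P2 6, P3 7, P4 6.
Every allocation lies between the lower and upper quota.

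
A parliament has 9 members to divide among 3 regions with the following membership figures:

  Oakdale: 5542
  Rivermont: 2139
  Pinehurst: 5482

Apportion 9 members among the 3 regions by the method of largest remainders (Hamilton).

Oakdale 4; Rivermont 1; Pinehurst 4

The standard divisor is 13163/9 ≈ 1462.556.
Standard quotas: Oakdale 3.7893, Rivermont 1.4625, Pinehurst 3.7482.
Lower quotas: Oakdale 3, Rivermont 1, Pinehurst 3 (sum 7, leaving 2 seats).
Remainders in descending order: Oakdale 0.7893, Pinehurst 0.7482, Rivermont 0.4625.
The surplus seats go to Oakdale, Pinehurst.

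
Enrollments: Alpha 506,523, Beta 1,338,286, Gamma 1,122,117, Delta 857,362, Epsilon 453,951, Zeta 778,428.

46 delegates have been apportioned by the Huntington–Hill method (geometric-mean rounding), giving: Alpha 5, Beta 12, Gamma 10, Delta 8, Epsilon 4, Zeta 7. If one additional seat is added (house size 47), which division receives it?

Beta

Priority for the next seat is population ÷ (√(s·(s+1))).
Priorities: Alpha 92478.024, Beta 107148.633, Gamma 106989.658, Delta 101041.081, Epsilon 101506.529, Zeta 104021.817.
Highest priority: Beta.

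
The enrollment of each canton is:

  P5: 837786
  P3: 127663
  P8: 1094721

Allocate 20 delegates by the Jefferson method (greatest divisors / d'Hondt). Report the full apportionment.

Standard divisor 2060170/20 ≈ 103008.5; standard quotas: P5 8.133, P3 1.239, P8 10.627.
Rounding down gives 8, 1, 10 = 19 seats, so the divisor must be adjusted.
With modified divisor 96300: modified quotas P5 8.700, P3 1.326, P8 11.368.
Rounding down: P5 8, P3 1, P8 11 (total 20).

P5 8, P3 1, P8 11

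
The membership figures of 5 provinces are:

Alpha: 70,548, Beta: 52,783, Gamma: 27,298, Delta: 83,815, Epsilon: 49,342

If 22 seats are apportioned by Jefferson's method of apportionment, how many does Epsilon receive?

Standard divisor 283786/22 ≈ 12899.364; standard quotas: Alpha 5.469, Beta 4.092, Gamma 2.116, Delta 6.498, Epsilon 3.825.
Rounding down gives 5, 4, 2, 6, 3 = 20 seats, so the divisor must be adjusted.
With modified divisor 11900: modified quotas Alpha 5.928, Beta 4.436, Gamma 2.294, Delta 7.043, Epsilon 4.146.
Rounding down: Alpha 5, Beta 4, Gamma 2, Delta 7, Epsilon 4 (total 22).
Epsilon receives 4.

4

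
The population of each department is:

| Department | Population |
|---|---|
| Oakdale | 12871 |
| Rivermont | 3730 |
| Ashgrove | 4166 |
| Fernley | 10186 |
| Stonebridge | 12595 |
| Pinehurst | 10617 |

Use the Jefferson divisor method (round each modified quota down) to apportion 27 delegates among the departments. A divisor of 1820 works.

With modified divisor 1820: modified quotas Oakdale 7.072, Rivermont 2.049, Ashgrove 2.289, Fernley 5.597, Stonebridge 6.920, Pinehurst 5.834.
Rounding down: Oakdale 7, Rivermont 2, Ashgrove 2, Fernley 5, Stonebridge 6, Pinehurst 5 (total 27).

Oakdale 7, Rivermont 2, Ashgrove 2, Fernley 5, Stonebridge 6, Pinehurst 5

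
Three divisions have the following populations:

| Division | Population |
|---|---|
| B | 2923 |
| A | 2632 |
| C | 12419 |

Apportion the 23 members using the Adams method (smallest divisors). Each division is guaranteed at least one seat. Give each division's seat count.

Standard divisor 17974/23 ≈ 781.478; standard quotas: B 3.740, A 3.368, C 15.892.
Rounding up gives 4, 4, 16 = 24 seats, so the divisor must be adjusted.
With modified divisor 850: modified quotas B 3.439, A 3.096, C 14.611.
Rounding up: B 4, A 4, C 15 (total 23).

B 4, A 4, C 15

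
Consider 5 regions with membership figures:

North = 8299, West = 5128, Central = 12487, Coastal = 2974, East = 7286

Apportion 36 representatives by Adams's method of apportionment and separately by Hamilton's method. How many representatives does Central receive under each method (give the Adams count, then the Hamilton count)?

12 and 13

Adams: North 8, West 5, Central 12, Coastal 3, East 8.
Hamilton: North 8, West 5, Central 13, Coastal 3, East 7.
Central gets 12 under Adams and 13 under Hamilton.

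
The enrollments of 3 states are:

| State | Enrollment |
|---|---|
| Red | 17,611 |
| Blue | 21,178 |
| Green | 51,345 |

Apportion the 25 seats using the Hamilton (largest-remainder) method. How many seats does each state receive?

Red 5, Blue 6, Green 14

Total 90134; standard divisor 90134/25 ≈ 3605.36.
Standard quotas: Red 4.8847, Blue 5.8740, Green 14.2413.
Lower quotas: Red 4, Blue 5, Green 14 (sum 23, leaving 2 seats).
Remainders in descending order: Red 0.8847, Blue 0.8740, Green 0.2413.
The surplus seats go to Red, Blue.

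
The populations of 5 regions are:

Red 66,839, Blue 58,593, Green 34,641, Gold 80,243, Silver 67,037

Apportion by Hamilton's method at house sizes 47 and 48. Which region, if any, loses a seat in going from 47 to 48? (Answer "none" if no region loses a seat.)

At 47 seats: Red 10, Blue 9, Green 6, Gold 12, Silver 10.
At 48 seats: Red 10, Blue 9, Green 5, Gold 13, Silver 11.
Green drops from 6 to 5.

Green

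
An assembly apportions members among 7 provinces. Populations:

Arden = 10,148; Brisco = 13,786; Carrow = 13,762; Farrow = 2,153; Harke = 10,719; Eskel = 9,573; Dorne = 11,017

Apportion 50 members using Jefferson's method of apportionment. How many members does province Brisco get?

Standard divisor 71158/50 ≈ 1423.16; standard quotas: Arden 7.131, Brisco 9.687, Carrow 9.670, Farrow 1.513, Harke 7.532, Eskel 6.727, Dorne 7.741.
Rounding down gives 7, 9, 9, 1, 7, 6, 7 = 46 seats, so the divisor must be adjusted.
With modified divisor 1350: modified quotas Arden 7.517, Brisco 10.212, Carrow 10.194, Farrow 1.595, Harke 7.940, Eskel 7.091, Dorne 8.161.
Rounding down: Arden 7, Brisco 10, Carrow 10, Farrow 1, Harke 7, Eskel 7, Dorne 8 (total 50).
Brisco receives 10.

10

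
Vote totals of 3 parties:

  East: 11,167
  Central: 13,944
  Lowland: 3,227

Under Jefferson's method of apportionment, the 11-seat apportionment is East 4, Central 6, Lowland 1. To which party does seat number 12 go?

East

Priority for the next seat is population ÷ (current seats + 1).
Priorities: East 2233.400, Central 1992.000, Lowland 1613.500.
Highest priority: East.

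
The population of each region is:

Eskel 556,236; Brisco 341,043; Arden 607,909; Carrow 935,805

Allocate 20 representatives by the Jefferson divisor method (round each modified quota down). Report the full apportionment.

Eskel 4, Brisco 3, Arden 5, Carrow 8

Standard divisor 2440993/20 ≈ 122049.65; standard quotas: Eskel 4.557, Brisco 2.794, Arden 4.981, Carrow 7.667.
Rounding down gives 4, 2, 4, 7 = 17 seats, so the divisor must be adjusted.
With modified divisor 112500: modified quotas Eskel 4.944, Brisco 3.031, Arden 5.404, Carrow 8.318.
Rounding down: Eskel 4, Brisco 3, Arden 5, Carrow 8 (total 20).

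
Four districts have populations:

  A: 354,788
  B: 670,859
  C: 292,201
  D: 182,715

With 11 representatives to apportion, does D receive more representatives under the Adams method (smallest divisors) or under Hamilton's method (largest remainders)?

Adams

Adams: A 3, B 4, C 2, D 2.
Hamilton: A 3, B 5, C 2, D 1.
D gets 2 under Adams and 1 under Hamilton.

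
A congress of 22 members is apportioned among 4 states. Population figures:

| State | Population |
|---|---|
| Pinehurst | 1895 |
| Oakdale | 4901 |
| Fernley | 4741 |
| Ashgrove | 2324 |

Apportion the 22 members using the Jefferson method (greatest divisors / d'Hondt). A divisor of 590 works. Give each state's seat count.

With modified divisor 590: modified quotas Pinehurst 3.212, Oakdale 8.307, Fernley 8.036, Ashgrove 3.939.
Rounding down: Pinehurst 3, Oakdale 8, Fernley 8, Ashgrove 3 (total 22).

Pinehurst=3, Oakdale=8, Fernley=8, Ashgrove=3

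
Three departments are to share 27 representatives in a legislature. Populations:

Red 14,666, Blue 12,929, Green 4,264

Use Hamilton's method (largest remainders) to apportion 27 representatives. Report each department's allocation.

Red: 12, Blue: 11, Green: 4

The standard divisor is 31859/27 ≈ 1179.963.
Standard quotas: Red 12.4292, Blue 10.9571, Green 3.6137.
Lower quotas: Red 12, Blue 10, Green 3 (sum 25, leaving 2 seats).
Remainders in descending order: Blue 0.9571, Green 0.6137, Red 0.4292.
The surplus seats go to Blue, Green.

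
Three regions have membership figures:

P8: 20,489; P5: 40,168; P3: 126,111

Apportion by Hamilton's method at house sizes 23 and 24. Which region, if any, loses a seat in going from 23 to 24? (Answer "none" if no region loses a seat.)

none

At 23 seats: P8 2, P5 5, P3 16.
At 24 seats: P8 3, P5 5, P3 16.
No region's allocation decreased.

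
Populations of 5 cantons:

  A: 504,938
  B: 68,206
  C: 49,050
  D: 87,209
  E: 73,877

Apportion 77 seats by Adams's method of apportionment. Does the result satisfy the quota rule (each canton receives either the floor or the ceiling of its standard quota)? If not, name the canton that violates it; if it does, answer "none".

Standard quotas: A 49.638, B 6.705, C 4.822, D 8.573, E 7.262.
Adams allocation: A 48, B 7, C 5, D 9, E 8.
A has quota 49.638 (lower 49, upper 50) but receives 48 — outside the quota interval.

A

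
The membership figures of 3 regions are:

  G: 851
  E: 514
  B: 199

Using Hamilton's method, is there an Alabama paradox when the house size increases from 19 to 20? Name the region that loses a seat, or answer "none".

B

At 19 seats: G 10, E 6, B 3.
At 20 seats: G 11, E 7, B 2.
B drops from 3 to 2.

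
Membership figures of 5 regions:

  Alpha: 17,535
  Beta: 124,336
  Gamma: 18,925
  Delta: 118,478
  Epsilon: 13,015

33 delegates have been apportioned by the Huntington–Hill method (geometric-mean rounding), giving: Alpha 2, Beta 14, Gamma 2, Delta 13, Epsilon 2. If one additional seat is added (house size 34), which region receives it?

Delta

Priority for the next seat is population ÷ (√(s·(s+1))).
Priorities: Alpha 7158.634, Beta 8579.999, Gamma 7726.099, Delta 8782.174, Epsilon 5313.352.
Highest priority: Delta.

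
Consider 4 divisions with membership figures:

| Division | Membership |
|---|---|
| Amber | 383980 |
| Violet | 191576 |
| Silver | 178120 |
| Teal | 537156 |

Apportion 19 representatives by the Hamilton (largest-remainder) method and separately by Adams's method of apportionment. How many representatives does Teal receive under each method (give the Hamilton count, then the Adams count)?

Hamilton: Amber 6, Violet 3, Silver 2, Teal 8.
Adams: Amber 6, Violet 3, Silver 3, Teal 7.
Teal gets 8 under Hamilton and 7 under Adams.

8 and 7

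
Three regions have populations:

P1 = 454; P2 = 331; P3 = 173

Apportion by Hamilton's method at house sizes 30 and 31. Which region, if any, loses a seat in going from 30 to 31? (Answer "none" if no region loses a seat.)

P3

At 30 seats: P1 14, P2 10, P3 6.
At 31 seats: P1 15, P2 11, P3 5.
P3 drops from 6 to 5.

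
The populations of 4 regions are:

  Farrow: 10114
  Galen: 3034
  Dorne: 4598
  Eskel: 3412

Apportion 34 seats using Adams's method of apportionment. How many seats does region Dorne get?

Standard divisor 21158/34 ≈ 622.294; standard quotas: Farrow 16.253, Galen 4.876, Dorne 7.389, Eskel 5.483.
Rounding up gives 17, 5, 8, 6 = 36 seats, so the divisor must be adjusted.
With modified divisor 670: modified quotas Farrow 15.096, Galen 4.528, Dorne 6.863, Eskel 5.093.
Rounding up: Farrow 16, Galen 5, Dorne 7, Eskel 6 (total 34).
Dorne receives 7.

7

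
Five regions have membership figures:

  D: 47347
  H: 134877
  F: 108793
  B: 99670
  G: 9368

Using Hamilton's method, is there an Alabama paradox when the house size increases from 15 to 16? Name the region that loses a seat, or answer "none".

none

At 15 seats: D 2, H 5, F 4, B 4, G 0.
At 16 seats: D 2, H 6, F 4, B 4, G 0.
No region's allocation decreased.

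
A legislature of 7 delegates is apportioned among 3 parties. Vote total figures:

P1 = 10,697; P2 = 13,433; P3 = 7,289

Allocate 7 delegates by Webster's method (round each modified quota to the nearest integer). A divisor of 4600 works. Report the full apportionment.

With modified divisor 4600: modified quotas P1 2.325, P2 2.920, P3 1.585.
Rounding to the nearest integer: P1 2, P2 3, P3 2 (total 7).

P1: 2; P2: 3; P3: 2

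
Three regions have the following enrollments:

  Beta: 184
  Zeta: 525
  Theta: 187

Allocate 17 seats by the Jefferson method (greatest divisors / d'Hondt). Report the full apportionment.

Standard divisor 896/17 ≈ 52.706; standard quotas: Beta 3.491, Zeta 9.961, Theta 3.548.
Rounding down gives 3, 9, 3 = 15 seats, so the divisor must be adjusted.
With modified divisor 47: modified quotas Beta 3.915, Zeta 11.170, Theta 3.979.
Rounding down: Beta 3, Zeta 11, Theta 3 (total 17).

Beta 3, Zeta 11, Theta 3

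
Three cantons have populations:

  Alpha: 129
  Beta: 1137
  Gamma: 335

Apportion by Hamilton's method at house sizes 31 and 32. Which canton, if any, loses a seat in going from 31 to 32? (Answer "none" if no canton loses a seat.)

Alpha

At 31 seats: Alpha 3, Beta 22, Gamma 6.
At 32 seats: Alpha 2, Beta 23, Gamma 7.
Alpha drops from 3 to 2.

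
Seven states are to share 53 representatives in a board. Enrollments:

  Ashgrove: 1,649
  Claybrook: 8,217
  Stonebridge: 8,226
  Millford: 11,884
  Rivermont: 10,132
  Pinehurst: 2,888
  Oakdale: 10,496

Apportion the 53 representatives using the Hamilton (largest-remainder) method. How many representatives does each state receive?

Total 53492; standard divisor 53492/53 ≈ 1009.283.
Standard quotas: Ashgrove 1.6338, Claybrook 8.1414, Stonebridge 8.1503, Millford 11.7747, Rivermont 10.0388, Pinehurst 2.8614, Oakdale 10.3995.
Lower quotas: Ashgrove 1, Claybrook 8, Stonebridge 8, Millford 11, Rivermont 10, Pinehurst 2, Oakdale 10 (sum 50, leaving 3 seats).
Remainders in descending order: Pinehurst 0.8614, Millford 0.7747, Ashgrove 0.6338, Oakdale 0.3995, Stonebridge 0.1503, Claybrook 0.1414, Rivermont 0.0388.
The surplus seats go to Pinehurst, Millford, Ashgrove.

Ashgrove=2, Claybrook=8, Stonebridge=8, Millford=12, Rivermont=10, Pinehurst=3, Oakdale=10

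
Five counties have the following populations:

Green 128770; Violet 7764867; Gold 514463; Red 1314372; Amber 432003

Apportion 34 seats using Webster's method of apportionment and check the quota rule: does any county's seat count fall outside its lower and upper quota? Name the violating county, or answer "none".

Standard quotas: Green 0.431, Violet 25.999, Gold 1.723, Red 4.401, Amber 1.446.
Webster allocation: Green 0, Violet 27, Gold 2, Red 4, Amber 1.
Violet has quota 25.999 (lower 25, upper 26) but receives 27 — outside the quota interval.

Violet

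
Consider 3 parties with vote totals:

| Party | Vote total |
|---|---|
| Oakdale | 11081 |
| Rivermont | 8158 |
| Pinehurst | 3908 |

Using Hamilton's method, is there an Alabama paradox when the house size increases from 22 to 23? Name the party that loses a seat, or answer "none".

At 22 seats: Oakdale 10, Rivermont 8, Pinehurst 4.
At 23 seats: Oakdale 11, Rivermont 8, Pinehurst 4.
No party's allocation decreased.

none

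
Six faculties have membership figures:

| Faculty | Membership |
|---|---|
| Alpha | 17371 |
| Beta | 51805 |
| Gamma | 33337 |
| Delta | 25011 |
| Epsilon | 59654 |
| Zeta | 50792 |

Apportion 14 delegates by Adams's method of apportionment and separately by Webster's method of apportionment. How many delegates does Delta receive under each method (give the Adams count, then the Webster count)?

2 and 1

Adams: Alpha 1, Beta 3, Gamma 2, Delta 2, Epsilon 3, Zeta 3.
Webster: Alpha 1, Beta 3, Gamma 2, Delta 1, Epsilon 4, Zeta 3.
Delta gets 2 under Adams and 1 under Webster.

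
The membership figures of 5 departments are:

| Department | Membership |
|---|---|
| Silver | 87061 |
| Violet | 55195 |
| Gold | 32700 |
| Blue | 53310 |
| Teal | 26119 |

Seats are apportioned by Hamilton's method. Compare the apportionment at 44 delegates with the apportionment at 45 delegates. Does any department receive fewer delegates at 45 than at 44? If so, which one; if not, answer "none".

none

At 44 seats: Silver 15, Violet 10, Gold 6, Blue 9, Teal 4.
At 45 seats: Silver 15, Violet 10, Gold 6, Blue 9, Teal 5.
No department's allocation decreased.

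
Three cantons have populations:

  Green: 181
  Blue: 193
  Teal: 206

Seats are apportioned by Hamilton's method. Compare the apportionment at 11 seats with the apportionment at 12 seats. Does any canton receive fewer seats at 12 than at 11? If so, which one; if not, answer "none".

At 11 seats: Green 3, Blue 4, Teal 4.
At 12 seats: Green 4, Blue 4, Teal 4.
No canton's allocation decreased.

none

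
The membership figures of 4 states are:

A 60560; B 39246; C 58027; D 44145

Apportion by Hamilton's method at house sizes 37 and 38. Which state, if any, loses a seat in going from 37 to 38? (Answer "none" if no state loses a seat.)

none

At 37 seats: A 11, B 7, C 11, D 8.
At 38 seats: A 12, B 7, C 11, D 8.
No state's allocation decreased.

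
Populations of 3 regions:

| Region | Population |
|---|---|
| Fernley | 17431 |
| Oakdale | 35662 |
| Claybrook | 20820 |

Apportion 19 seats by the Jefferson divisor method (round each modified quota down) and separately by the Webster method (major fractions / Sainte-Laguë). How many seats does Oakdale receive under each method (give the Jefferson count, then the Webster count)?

Jefferson: Fernley 4, Oakdale 10, Claybrook 5.
Webster: Fernley 5, Oakdale 9, Claybrook 5.
Oakdale gets 10 under Jefferson and 9 under Webster.

10 and 9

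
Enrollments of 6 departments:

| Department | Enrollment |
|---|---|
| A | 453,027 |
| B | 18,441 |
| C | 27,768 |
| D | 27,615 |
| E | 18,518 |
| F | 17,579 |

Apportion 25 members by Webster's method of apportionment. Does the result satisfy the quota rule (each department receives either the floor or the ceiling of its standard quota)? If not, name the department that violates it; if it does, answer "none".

Standard quotas: A 20.119, B 0.819, C 1.233, D 1.226, E 0.822, F 0.781.
Webster allocation: A 20, B 1, C 1, D 1, E 1, F 1.
Every allocation lies between the lower and upper quota.

none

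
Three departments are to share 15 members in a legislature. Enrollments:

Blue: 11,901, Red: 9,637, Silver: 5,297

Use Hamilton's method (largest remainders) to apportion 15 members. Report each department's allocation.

Blue: 7, Red: 5, Silver: 3

Total 26835; standard divisor 26835/15 = 1789.
Standard quotas: Blue 6.6523, Red 5.3868, Silver 2.9609.
Lower quotas: Blue 6, Red 5, Silver 2 (sum 13, leaving 2 seats).
Remainders in descending order: Silver 0.9609, Blue 0.6523, Red 0.3868.
The surplus seats go to Silver, Blue.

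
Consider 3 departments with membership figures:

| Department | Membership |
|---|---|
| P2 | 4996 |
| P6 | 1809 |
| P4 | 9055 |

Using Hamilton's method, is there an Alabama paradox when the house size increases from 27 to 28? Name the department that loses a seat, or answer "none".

At 27 seats: P2 9, P6 3, P4 15.
At 28 seats: P2 9, P6 3, P4 16.
No department's allocation decreased.

none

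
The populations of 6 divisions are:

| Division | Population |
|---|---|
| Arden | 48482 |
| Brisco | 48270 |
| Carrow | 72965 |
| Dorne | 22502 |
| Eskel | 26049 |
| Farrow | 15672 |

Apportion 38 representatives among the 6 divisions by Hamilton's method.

Standard divisor: 233940 ÷ 38 ≈ 6156.316.
Standard quotas: Arden 7.8752, Brisco 7.8407, Carrow 11.8521, Dorne 3.6551, Eskel 4.2313, Farrow 2.5457.
Lower quotas: Arden 7, Brisco 7, Carrow 11, Dorne 3, Eskel 4, Farrow 2 (sum 34, leaving 4 seats).
Remainders in descending order: Arden 0.8752, Carrow 0.8521, Brisco 0.8407, Dorne 0.6551, Farrow 0.5457, Eskel 0.2313.
Largest remainders: Arden, Carrow, Brisco, Dorne receive the extra seats.

Arden=8, Brisco=8, Carrow=12, Dorne=4, Eskel=4, Farrow=2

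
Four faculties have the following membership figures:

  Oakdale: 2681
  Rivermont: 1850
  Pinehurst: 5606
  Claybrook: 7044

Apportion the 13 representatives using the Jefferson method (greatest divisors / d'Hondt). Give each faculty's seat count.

Oakdale 2, Rivermont 1, Pinehurst 4, Claybrook 6

Standard divisor 17181/13 ≈ 1321.615; standard quotas: Oakdale 2.029, Rivermont 1.400, Pinehurst 4.242, Claybrook 5.330.
Rounding down gives 2, 1, 4, 5 = 12 seats, so the divisor must be adjusted.
With modified divisor 1150: modified quotas Oakdale 2.331, Rivermont 1.609, Pinehurst 4.875, Claybrook 6.125.
Rounding down: Oakdale 2, Rivermont 1, Pinehurst 4, Claybrook 6 (total 13).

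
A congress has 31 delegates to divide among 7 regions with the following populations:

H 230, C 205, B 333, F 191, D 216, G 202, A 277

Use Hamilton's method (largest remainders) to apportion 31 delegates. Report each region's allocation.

H 4, C 4, B 6, F 4, D 4, G 4, A 5

Standard divisor: 1654 ÷ 31 ≈ 53.355.
Standard quotas: H 4.311, C 3.842, B 6.241, F 3.580, D 4.048, G 3.786, A 5.192.
Lower quotas: H 4, C 3, B 6, F 3, D 4, G 3, A 5 (sum 28, leaving 3 seats).
Remainders in descending order: C 0.842, G 0.786, F 0.580, H 0.311, B 0.241, A 0.192, D 0.048.
The surplus seats go to C, G, F.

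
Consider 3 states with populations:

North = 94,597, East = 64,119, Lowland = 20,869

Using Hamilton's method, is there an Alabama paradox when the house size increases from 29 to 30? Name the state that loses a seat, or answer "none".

Lowland

At 29 seats: North 15, East 10, Lowland 4.
At 30 seats: North 16, East 11, Lowland 3.
Lowland drops from 4 to 3.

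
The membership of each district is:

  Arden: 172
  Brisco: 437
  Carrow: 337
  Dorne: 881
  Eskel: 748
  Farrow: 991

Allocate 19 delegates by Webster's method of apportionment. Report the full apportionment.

Arden 1; Brisco 2; Carrow 2; Dorne 5; Eskel 4; Farrow 5

Standard divisor 3566/19 ≈ 187.684; standard quotas: Arden 0.916, Brisco 2.328, Carrow 1.796, Dorne 4.694, Eskel 3.985, Farrow 5.280.
Rounding to the nearest integer gives Arden 1, Brisco 2, Carrow 2, Dorne 5, Eskel 4, Farrow 5 — total 19, matching the house size, so no adjustment is needed.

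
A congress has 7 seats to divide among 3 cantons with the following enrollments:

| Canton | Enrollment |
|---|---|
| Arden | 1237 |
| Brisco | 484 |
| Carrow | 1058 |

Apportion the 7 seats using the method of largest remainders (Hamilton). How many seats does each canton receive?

The standard divisor is 2779/7 = 397.
Standard quotas: Arden 3.116, Brisco 1.219, Carrow 2.665.
Lower quotas: Arden 3, Brisco 1, Carrow 2 (sum 6, leaving 1 seat).
Remainders in descending order: Carrow 0.665, Brisco 0.219, Arden 0.116.
The surplus seat goes to Carrow.

Arden 3, Brisco 1, Carrow 3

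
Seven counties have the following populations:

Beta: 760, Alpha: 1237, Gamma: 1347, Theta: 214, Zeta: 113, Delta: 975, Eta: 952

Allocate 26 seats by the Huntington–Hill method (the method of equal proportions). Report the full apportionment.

With divisor 219: modified quotas Beta 3.470, Alpha 5.648, Gamma 6.151, Theta 0.977, Zeta 0.516, Delta 4.452, Eta 4.347.
Geometric-mean thresholds: Beta √(3·4)=3.464, Alpha √(5·6)=5.477, Gamma √(6·7)=6.481, Theta (min 1), Zeta (min 1), Delta √(4·5)=4.472, Eta √(4·5)=4.472.
Each quota rounded against its threshold gives Beta 4, Alpha 6, Gamma 6, Theta 1, Zeta 1, Delta 4, Eta 4 (total 26).

Beta: 4, Alpha: 6, Gamma: 6, Theta: 1, Zeta: 1, Delta: 4, Eta: 4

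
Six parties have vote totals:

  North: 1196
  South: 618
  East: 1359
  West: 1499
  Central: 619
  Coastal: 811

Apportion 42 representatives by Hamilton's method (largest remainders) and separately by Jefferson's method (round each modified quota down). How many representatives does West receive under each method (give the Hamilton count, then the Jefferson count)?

10 and 11

Hamilton: North 8, South 4, East 10, West 10, Central 4, Coastal 6.
Jefferson: North 8, South 4, East 10, West 11, Central 4, Coastal 5.
West gets 10 under Hamilton and 11 under Jefferson.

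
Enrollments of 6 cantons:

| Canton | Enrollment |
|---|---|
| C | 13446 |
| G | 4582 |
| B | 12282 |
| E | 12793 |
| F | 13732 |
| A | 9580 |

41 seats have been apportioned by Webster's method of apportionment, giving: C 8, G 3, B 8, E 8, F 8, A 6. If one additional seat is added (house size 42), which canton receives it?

F

Priority for the next seat is population ÷ (current seats + 0.5).
Priorities: C 1581.882, G 1309.143, B 1444.941, E 1505.059, F 1615.529, A 1473.846.
Highest priority: F.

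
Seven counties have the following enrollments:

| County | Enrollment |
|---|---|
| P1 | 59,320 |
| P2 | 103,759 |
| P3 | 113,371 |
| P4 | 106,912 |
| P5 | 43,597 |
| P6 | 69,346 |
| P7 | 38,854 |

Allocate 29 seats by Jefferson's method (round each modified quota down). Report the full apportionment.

P1: 3; P2: 6; P3: 6; P4: 6; P5: 2; P6: 4; P7: 2

Standard divisor 535159/29 ≈ 18453.759; standard quotas: P1 3.215, P2 5.623, P3 6.144, P4 5.794, P5 2.362, P6 3.758, P7 2.105.
Rounding down gives 3, 5, 6, 5, 2, 3, 2 = 26 seats, so the divisor must be adjusted.
With modified divisor 16700: modified quotas P1 3.552, P2 6.213, P3 6.789, P4 6.402, P5 2.611, P6 4.152, P7 2.327.
Rounding down: P1 3, P2 6, P3 6, P4 6, P5 2, P6 4, P7 2 (total 29).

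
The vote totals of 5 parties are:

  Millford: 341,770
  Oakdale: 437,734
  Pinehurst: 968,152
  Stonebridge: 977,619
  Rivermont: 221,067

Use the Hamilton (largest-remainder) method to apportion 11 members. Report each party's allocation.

Millford: 1; Oakdale: 2; Pinehurst: 3; Stonebridge: 4; Rivermont: 1

Total 2946342; standard divisor 2946342/11 ≈ 267849.273.
Standard quotas: Millford 1.2760, Oakdale 1.6343, Pinehurst 3.6145, Stonebridge 3.6499, Rivermont 0.8253.
Lower quotas: Millford 1, Oakdale 1, Pinehurst 3, Stonebridge 3, Rivermont 0 (sum 8, leaving 3 seats).
Remainders in descending order: Rivermont 0.8253, Stonebridge 0.6499, Oakdale 0.6343, Pinehurst 0.6145, Millford 0.2760.
Largest remainders: Rivermont, Stonebridge, Oakdale receive the extra seats.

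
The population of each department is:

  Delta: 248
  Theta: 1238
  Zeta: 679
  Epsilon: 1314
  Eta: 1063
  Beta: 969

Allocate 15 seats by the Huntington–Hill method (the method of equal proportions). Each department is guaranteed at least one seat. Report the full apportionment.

With divisor 387: modified quotas Delta 0.641, Theta 3.199, Zeta 1.755, Epsilon 3.395, Eta 2.747, Beta 2.504.
Geometric-mean thresholds: Delta (min 1), Theta √(3·4)=3.464, Zeta √(1·2)=1.414, Epsilon √(3·4)=3.464, Eta √(2·3)=2.449, Beta √(2·3)=2.449.
Each quota rounded against its threshold gives Delta 1, Theta 3, Zeta 2, Epsilon 3, Eta 3, Beta 3 (total 15).

Delta 1, Theta 3, Zeta 2, Epsilon 3, Eta 3, Beta 3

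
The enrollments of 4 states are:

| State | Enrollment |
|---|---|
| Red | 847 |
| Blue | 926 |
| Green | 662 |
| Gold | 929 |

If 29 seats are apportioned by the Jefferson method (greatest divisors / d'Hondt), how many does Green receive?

Standard divisor 3364/29 ≈ 116; standard quotas: Red 7.302, Blue 7.983, Green 5.707, Gold 8.009.
Rounding down gives 7, 7, 5, 8 = 27 seats, so the divisor must be adjusted.
With modified divisor 108: modified quotas Red 7.843, Blue 8.574, Green 6.130, Gold 8.602.
Rounding down: Red 7, Blue 8, Green 6, Gold 8 (total 29).
Green receives 6.

6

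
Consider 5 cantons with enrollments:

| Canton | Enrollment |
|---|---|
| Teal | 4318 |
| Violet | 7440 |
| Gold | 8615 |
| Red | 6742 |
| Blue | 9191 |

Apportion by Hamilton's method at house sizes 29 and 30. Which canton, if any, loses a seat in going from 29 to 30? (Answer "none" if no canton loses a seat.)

At 29 seats: Teal 4, Violet 6, Gold 7, Red 5, Blue 7.
At 30 seats: Teal 3, Violet 6, Gold 7, Red 6, Blue 8.
Teal drops from 4 to 3.

Teal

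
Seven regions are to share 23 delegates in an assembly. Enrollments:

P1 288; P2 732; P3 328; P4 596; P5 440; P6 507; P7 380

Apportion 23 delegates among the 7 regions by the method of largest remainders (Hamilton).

P1=2, P2=5, P3=2, P4=4, P5=3, P6=4, P7=3

Total 3271; standard divisor 3271/23 ≈ 142.217.
Standard quotas: P1 2.025, P2 5.147, P3 2.306, P4 4.191, P5 3.094, P6 3.565, P7 2.672.
Lower quotas: P1 2, P2 5, P3 2, P4 4, P5 3, P6 3, P7 2 (sum 21, leaving 2 seats).
Remainders in descending order: P7 0.672, P6 0.565, P3 0.306, P4 0.191, P2 0.147, P5 0.094, P1 0.025.
Largest remainders: P7, P6 receive the extra seats.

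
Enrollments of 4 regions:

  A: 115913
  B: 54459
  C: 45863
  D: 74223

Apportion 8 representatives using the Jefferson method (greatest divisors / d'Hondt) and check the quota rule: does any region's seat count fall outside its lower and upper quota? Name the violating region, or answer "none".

Standard quotas: A 3.193, B 1.500, C 1.263, D 2.044.
Jefferson allocation: A 4, B 1, C 1, D 2.
Every allocation lies between the lower and upper quota.

none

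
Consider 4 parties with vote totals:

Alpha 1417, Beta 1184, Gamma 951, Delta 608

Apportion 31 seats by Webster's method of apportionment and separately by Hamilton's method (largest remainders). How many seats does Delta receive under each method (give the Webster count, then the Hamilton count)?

Webster: Alpha 10, Beta 9, Gamma 7, Delta 5.
Hamilton: Alpha 11, Beta 9, Gamma 7, Delta 4.
Delta gets 5 under Webster and 4 under Hamilton.

5 and 4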